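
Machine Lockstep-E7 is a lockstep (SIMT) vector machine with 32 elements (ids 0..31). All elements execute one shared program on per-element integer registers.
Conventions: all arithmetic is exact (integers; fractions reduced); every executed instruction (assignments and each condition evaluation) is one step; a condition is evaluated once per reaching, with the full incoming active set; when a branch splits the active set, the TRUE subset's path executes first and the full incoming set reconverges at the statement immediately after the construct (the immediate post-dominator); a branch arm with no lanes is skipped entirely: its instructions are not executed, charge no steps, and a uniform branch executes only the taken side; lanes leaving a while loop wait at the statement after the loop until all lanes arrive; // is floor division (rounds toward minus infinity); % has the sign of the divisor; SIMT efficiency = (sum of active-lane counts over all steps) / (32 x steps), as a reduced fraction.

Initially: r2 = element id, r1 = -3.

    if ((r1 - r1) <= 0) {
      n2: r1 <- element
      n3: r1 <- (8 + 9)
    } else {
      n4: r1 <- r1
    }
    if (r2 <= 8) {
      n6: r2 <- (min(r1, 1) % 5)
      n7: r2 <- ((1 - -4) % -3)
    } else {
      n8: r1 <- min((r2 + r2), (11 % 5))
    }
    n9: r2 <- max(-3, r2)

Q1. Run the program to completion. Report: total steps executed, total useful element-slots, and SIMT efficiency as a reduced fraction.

Answer: 8 steps, 201 useful, 201/256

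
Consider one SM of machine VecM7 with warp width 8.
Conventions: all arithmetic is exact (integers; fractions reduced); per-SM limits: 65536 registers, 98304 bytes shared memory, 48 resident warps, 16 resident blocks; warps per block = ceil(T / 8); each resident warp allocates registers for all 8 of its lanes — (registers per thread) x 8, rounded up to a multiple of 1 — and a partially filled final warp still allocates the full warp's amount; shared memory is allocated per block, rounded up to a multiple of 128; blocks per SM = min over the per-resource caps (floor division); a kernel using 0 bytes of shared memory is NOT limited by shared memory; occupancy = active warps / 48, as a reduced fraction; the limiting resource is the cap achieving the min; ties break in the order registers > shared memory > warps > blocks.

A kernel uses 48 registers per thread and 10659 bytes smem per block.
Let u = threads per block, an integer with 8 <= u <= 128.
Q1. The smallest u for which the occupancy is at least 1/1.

Answer: u = 41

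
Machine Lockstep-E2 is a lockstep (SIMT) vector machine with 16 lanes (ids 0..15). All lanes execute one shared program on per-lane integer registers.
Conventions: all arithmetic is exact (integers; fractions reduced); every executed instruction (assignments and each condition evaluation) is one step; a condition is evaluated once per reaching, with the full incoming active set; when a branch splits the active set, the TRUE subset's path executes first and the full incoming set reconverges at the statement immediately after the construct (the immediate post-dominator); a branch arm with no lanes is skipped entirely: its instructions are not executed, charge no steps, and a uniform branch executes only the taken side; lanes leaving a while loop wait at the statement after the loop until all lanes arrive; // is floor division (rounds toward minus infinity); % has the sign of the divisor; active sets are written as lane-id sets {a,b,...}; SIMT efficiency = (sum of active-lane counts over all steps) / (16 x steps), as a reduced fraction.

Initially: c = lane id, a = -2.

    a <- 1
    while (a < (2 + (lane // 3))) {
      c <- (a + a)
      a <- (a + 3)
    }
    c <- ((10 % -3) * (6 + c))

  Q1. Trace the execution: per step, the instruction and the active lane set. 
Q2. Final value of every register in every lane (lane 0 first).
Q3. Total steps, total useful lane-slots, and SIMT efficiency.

step 0: a <- 1                       {0,1,2,3,4,5,6,7,8,9,10,11,12,13,14,15}
step 1: eval (a < (2 + (lane // 3))) {0,1,2,3,4,5,6,7,8,9,10,11,12,13,14,15}
step 2: c <- (a + a)                 {0,1,2,3,4,5,6,7,8,9,10,11,12,13,14,15}
step 3: a <- (a + 3)                 {0,1,2,3,4,5,6,7,8,9,10,11,12,13,14,15}
step 4: eval (a < (2 + (lane // 3))) {0,1,2,3,4,5,6,7,8,9,10,11,12,13,14,15}
step 5: c <- (a + a)                 {9,10,11,12,13,14,15}
step 6: a <- (a + 3)                 {9,10,11,12,13,14,15}
step 7: eval (a < (2 + (lane // 3))) {9,10,11,12,13,14,15}
step 8: c <- ((10 % -3) * (6 + c))   {0,1,2,3,4,5,6,7,8,9,10,11,12,13,14,15}

Answer: 9 steps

c: -16,-16,-16,-16,-16,-16,-16,-16,-16,-28,-28,-28,-28,-28,-28,-28
a: 4,4,4,4,4,4,4,4,4,7,7,7,7,7,7,7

steps = 9; useful = 117; efficiency = 117/144 = 13/16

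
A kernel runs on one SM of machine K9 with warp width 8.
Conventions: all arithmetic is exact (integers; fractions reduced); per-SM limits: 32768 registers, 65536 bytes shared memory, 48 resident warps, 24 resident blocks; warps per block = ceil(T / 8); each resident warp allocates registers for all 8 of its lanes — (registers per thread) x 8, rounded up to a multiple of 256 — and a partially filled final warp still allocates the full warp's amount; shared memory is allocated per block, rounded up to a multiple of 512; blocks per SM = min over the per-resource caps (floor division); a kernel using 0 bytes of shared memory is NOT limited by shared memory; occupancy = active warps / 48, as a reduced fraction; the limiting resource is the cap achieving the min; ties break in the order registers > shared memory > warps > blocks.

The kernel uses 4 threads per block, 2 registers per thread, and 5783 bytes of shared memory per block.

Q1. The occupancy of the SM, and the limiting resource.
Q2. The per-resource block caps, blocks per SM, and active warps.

Answer: occupancy 5/24, limited by shared memory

registers: 128 blocks
shared memory: 10 blocks
warps: 48 blocks
blocks: 24 blocks

Answer: 10 blocks, 10 active warps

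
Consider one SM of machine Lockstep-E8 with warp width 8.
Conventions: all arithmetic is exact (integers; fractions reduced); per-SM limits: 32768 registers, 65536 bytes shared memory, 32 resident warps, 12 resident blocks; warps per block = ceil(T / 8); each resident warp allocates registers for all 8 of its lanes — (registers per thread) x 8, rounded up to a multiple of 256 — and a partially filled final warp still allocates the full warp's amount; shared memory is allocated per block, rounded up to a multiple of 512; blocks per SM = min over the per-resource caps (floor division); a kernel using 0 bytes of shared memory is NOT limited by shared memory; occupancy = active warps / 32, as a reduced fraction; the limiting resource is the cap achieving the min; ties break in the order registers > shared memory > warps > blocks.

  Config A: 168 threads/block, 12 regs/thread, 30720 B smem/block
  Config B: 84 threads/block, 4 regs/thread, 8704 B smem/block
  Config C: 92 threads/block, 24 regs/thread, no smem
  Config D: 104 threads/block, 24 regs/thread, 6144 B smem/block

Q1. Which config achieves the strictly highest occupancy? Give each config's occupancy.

occupancies: A 21/32, B 11/16, C 3/4, D 13/16

Answer: D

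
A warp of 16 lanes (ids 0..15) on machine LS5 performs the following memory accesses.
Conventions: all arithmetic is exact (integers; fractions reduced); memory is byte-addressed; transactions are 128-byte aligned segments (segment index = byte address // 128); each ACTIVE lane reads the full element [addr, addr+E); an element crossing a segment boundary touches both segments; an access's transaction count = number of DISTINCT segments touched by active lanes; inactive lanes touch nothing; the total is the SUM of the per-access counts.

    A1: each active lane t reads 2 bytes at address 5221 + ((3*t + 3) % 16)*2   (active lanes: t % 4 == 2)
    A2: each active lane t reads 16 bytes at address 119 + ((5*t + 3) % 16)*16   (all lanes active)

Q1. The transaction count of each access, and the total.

A1: 2 transactions
A2: 3 transactions

Answer: 2,3; total 5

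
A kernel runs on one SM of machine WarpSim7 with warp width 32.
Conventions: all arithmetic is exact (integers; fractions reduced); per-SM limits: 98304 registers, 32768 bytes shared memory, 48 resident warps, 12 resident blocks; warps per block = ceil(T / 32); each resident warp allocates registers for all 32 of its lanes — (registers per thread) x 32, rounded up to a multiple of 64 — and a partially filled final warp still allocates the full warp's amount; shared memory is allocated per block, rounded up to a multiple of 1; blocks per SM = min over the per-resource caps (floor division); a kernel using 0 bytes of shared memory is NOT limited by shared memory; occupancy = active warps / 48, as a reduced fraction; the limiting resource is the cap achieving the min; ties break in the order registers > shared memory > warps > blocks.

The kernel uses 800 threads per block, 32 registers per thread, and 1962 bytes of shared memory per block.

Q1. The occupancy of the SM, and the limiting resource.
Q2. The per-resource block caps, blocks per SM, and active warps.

Answer: occupancy 25/48, limited by warps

registers: 3 blocks
shared memory: 16 blocks
warps: 1 block
blocks: 12 blocks

Answer: 1 block, 25 active warps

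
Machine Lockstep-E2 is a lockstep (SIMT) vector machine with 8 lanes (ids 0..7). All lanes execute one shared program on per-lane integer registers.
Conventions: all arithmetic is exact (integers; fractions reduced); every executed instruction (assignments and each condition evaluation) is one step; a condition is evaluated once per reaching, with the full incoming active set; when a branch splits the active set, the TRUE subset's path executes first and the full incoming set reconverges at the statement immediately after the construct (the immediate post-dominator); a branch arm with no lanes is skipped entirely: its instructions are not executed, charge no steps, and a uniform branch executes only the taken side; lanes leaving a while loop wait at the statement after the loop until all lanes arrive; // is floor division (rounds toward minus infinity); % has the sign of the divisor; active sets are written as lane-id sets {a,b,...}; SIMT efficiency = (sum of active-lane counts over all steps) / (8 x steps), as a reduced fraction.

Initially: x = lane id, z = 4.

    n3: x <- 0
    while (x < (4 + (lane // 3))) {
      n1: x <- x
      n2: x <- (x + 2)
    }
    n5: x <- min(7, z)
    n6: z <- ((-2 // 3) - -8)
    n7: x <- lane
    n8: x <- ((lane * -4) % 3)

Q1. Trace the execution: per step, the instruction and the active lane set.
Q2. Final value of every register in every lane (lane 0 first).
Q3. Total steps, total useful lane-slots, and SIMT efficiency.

step 0: x <- 0                       {0,1,2,3,4,5,6,7}
step 1: eval (x < (4 + (lane // 3))) {0,1,2,3,4,5,6,7}
step 2: x <- x                       {0,1,2,3,4,5,6,7}
step 3: x <- (x + 2)                 {0,1,2,3,4,5,6,7}
step 4: eval (x < (4 + (lane // 3))) {0,1,2,3,4,5,6,7}
step 5: x <- x                       {0,1,2,3,4,5,6,7}
step 6: x <- (x + 2)                 {0,1,2,3,4,5,6,7}
step 7: eval (x < (4 + (lane // 3))) {0,1,2,3,4,5,6,7}
step 8: x <- x                       {3,4,5,6,7}
step 9: x <- (x + 2)                 {3,4,5,6,7}
step 10: eval (x < (4 + (lane // 3))) {3,4,5,6,7}
step 11: x <- min(7, z)               {0,1,2,3,4,5,6,7}
step 12: z <- ((-2 // 3) - -8)        {0,1,2,3,4,5,6,7}
step 13: x <- lane                    {0,1,2,3,4,5,6,7}
step 14: x <- ((lane * -4) % 3)       {0,1,2,3,4,5,6,7}

Answer: 15 steps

x: 0,2,1,0,2,1,0,2
z: 7,7,7,7,7,7,7,7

steps = 15; useful = 111; efficiency = 111/120 = 37/40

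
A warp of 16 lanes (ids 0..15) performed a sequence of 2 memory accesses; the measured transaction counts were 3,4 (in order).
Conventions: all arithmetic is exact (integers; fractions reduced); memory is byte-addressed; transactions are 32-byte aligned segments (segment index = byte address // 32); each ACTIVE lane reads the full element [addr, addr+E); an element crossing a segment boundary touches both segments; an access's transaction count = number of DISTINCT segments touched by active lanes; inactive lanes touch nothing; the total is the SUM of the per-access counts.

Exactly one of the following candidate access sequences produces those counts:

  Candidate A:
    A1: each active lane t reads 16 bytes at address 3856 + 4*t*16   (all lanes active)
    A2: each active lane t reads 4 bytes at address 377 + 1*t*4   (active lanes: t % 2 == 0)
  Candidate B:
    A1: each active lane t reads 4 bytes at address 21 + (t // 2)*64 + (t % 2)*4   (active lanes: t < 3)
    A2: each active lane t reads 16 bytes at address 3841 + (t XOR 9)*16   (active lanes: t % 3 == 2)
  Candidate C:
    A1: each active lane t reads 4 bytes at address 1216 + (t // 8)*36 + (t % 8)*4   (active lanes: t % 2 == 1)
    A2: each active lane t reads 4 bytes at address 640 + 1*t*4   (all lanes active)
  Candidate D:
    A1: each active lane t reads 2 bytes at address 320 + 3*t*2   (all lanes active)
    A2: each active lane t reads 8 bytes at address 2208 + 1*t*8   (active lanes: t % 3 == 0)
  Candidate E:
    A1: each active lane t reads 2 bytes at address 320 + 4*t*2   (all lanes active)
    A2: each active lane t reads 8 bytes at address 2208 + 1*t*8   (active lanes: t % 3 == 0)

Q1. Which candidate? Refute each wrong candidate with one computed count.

A: A1 gives 16 transactions, not 3
B: A1 gives 2 transactions, not 3
C: A2 gives 2 transactions, not 4
E: A1 gives 4 transactions, not 3
D: all counts match (3,4)

Answer: D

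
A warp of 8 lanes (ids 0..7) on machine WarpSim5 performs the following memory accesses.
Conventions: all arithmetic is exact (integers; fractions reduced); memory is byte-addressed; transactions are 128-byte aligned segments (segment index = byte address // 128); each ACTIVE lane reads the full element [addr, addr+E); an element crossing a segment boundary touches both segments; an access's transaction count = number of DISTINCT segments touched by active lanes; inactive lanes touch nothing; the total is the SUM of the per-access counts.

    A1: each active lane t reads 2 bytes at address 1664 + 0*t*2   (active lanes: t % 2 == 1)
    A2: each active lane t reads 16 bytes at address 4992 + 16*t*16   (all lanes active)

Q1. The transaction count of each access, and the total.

A1: 1 transaction
A2: 8 transactions

Answer: 1,8; total 9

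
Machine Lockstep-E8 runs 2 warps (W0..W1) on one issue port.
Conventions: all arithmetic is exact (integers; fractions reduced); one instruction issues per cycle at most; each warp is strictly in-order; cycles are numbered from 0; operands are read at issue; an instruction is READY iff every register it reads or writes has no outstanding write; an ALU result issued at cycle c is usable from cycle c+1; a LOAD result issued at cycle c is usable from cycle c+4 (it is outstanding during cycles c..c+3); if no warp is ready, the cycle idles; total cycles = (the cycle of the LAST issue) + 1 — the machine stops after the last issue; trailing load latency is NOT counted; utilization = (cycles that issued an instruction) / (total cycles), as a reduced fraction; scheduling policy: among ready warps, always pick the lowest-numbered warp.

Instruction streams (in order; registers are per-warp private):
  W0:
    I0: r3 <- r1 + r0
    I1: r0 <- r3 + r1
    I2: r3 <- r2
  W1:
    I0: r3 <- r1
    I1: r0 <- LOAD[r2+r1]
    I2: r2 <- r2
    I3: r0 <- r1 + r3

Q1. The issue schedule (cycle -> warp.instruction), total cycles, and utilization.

cycle 0: W0.I0
cycle 1: W0.I1
cycle 2: W0.I2
cycle 3: W1.I0
cycle 4: W1.I1
cycle 5: W1.I2
cycle 6: idle
cycle 7: idle
cycle 8: W1.I3

Answer: 9 cycles, utilization 7/9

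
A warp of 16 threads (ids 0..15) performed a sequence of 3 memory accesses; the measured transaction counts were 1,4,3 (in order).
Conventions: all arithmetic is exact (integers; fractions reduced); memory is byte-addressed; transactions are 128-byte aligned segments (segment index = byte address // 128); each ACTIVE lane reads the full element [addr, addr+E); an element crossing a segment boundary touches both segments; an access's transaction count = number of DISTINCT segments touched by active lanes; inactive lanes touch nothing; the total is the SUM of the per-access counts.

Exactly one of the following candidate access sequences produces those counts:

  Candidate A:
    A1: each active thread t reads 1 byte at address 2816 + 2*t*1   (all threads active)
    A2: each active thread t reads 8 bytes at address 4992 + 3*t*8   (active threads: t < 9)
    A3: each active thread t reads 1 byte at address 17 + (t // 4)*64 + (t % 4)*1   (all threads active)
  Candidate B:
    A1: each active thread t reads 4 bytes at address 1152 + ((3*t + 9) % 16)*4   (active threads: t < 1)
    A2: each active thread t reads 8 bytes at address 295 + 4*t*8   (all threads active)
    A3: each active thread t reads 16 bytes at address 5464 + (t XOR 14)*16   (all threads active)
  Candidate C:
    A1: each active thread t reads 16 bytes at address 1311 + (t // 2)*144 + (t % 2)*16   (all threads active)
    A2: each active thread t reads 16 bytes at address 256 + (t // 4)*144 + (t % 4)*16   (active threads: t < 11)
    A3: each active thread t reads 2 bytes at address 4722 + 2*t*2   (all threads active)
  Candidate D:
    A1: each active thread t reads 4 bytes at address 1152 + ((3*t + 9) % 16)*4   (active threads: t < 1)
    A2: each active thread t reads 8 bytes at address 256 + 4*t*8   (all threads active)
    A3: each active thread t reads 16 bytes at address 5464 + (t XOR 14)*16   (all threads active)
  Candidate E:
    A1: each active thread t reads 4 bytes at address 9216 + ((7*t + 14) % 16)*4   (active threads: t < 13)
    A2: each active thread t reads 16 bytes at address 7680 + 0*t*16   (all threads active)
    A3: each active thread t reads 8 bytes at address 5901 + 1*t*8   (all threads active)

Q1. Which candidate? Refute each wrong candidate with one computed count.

A: A2 gives 2 transactions, not 4
B: A2 gives 5 transactions, not 4
C: A1 gives 9 transactions, not 1
E: A2 gives 1 transaction, not 4
D: all counts match (1,4,3)

Answer: D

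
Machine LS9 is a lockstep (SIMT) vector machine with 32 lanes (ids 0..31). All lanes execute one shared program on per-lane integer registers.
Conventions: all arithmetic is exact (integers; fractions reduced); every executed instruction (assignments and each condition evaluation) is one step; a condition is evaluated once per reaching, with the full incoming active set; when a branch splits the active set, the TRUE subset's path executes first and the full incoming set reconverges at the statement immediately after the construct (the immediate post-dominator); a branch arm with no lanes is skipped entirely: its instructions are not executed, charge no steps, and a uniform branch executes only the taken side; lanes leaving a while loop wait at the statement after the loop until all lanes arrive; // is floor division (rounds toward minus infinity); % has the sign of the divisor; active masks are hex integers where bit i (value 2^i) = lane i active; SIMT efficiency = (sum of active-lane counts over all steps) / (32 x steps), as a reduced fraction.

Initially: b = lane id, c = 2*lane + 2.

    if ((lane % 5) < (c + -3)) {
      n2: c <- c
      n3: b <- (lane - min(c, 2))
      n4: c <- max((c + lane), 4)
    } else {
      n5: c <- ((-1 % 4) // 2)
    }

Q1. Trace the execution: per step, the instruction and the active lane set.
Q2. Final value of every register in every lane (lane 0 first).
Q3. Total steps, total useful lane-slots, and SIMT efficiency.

step 0: eval ((lane % 5) < (c + -3)) 0xffffffff
step 1: c <- c                       0xfffffffc
step 2: b <- (lane - min(c, 2))      0xfffffffc
step 3: c <- max((c + lane), 4)      0xfffffffc
step 4: c <- ((-1 % 4) // 2)         0x00000003

Answer: 5 steps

b: 0,1,0,1,2,3,4,5,6,7,8,9,10,11,12,13,14,15,16,17,18,19,20,21,22,23,24,25,26,27,28,29
c: 1,1,8,11,14,17,20,23,26,29,32,35,38,41,44,47,50,53,56,59,62,65,68,71,74,77,80,83,86,89,92,95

steps = 5; useful = 124; efficiency = 124/160 = 31/40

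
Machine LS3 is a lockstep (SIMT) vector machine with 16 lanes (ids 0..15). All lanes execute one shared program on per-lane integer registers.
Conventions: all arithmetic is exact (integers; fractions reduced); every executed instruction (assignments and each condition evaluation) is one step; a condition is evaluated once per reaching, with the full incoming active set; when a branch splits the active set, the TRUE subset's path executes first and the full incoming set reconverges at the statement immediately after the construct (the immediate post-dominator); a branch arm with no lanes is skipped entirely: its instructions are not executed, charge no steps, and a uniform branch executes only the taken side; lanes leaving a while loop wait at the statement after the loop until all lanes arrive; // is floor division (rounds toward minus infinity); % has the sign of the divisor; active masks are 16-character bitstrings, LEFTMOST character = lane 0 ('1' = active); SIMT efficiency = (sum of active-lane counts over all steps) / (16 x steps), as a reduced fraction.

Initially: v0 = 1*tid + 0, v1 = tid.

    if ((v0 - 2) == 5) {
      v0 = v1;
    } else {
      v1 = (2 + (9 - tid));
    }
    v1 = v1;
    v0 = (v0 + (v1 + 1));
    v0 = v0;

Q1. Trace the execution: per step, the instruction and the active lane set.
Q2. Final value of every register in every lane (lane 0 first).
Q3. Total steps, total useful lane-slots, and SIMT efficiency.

step 0: eval ((v0 - 2) == 5)         1111111111111111
step 1: v0 <- v1                     0000000100000000
step 2: v1 <- (2 + (9 - tid))        1111111011111111
step 3: v1 <- v1                     1111111111111111
step 4: v0 <- (v0 + (v1 + 1))        1111111111111111
step 5: v0 <- v0                     1111111111111111

Answer: 6 steps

v0: 12,12,12,12,12,12,12,15,12,12,12,12,12,12,12,12
v1: 11,10,9,8,7,6,5,7,3,2,1,0,-1,-2,-3,-4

steps = 6; useful = 80; efficiency = 80/96 = 5/6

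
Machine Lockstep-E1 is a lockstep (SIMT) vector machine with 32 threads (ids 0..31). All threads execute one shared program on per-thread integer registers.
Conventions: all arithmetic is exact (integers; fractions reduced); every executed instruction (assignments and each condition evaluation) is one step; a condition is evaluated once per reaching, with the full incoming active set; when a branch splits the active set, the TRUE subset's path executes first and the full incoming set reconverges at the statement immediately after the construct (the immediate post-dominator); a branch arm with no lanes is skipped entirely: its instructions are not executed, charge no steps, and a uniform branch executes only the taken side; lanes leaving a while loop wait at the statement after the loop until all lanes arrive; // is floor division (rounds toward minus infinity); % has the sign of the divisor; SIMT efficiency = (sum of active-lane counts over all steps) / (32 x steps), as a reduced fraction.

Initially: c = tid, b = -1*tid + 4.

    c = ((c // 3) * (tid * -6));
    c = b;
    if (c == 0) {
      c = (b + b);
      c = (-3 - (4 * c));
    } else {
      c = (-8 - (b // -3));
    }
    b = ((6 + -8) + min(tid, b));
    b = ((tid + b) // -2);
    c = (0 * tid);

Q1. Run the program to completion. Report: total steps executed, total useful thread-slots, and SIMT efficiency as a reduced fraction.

Answer: 9 steps, 225 useful, 25/32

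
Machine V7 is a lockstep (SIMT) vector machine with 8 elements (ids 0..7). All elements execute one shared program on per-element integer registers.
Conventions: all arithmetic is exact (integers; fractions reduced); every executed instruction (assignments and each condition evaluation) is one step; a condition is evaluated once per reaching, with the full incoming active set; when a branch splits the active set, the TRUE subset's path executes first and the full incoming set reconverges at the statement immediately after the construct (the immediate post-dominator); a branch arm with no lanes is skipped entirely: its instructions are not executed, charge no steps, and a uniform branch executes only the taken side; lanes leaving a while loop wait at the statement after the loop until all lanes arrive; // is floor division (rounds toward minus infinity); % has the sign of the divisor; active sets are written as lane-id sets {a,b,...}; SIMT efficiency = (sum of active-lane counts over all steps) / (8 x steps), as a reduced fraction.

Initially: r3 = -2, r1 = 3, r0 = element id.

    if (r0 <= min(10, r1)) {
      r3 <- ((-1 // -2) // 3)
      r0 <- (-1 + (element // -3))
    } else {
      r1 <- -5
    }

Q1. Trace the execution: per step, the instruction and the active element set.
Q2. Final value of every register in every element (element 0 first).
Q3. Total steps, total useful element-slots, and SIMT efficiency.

step 0: eval (r0 <= min(10, r1))     {0,1,2,3,4,5,6,7}
step 1: r3 <- ((-1 // -2) // 3)      {0,1,2,3}
step 2: r0 <- (-1 + (element // -3)) {0,1,2,3}
step 3: r1 <- -5                     {4,5,6,7}

Answer: 4 steps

r3: 0,0,0,0,-2,-2,-2,-2
r1: 3,3,3,3,-5,-5,-5,-5
r0: -1,-2,-2,-2,4,5,6,7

steps = 4; useful = 20; efficiency = 20/32 = 5/8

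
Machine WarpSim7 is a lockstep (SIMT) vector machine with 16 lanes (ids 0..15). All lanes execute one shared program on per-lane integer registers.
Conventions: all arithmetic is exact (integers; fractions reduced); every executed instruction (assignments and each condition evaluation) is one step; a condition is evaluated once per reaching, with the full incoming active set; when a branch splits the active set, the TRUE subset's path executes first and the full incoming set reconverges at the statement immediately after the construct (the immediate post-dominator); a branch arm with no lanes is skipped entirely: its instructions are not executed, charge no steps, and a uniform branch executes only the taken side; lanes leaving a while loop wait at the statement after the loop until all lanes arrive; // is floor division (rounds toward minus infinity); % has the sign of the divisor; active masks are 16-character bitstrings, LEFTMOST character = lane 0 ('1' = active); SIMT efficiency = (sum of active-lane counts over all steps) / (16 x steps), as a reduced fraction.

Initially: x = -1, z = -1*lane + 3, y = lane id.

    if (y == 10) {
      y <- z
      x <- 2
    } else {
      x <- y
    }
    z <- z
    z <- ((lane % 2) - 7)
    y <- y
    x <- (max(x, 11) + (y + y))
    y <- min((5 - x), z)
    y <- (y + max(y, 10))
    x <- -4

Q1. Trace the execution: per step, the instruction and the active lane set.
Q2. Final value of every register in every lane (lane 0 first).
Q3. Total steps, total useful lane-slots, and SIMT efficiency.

step 0: eval (y == 10)               1111111111111111
step 1: y <- z                       0000000000100000
step 2: x <- 2                       0000000000100000
step 3: x <- y                       1111111111011111
step 4: z <- z                       1111111111111111
step 5: z <- ((lane % 2) - 7)        1111111111111111
step 6: y <- y                       1111111111111111
step 7: x <- (max(x, 11) + (y + y))  1111111111111111
step 8: y <- min((5 - x), z)         1111111111111111
step 9: y <- (y + max(y, 10))        1111111111111111
step 10: x <- -4                      1111111111111111

Answer: 11 steps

x: -4,-4,-4,-4,-4,-4,-4,-4,-4,-4,-4,-4,-4,-4,-4,-4
z: -7,-6,-7,-6,-7,-6,-7,-6,-7,-6,-7,-6,-7,-6,-7,-6
y: 3,2,0,-2,-4,-6,-8,-10,-12,-14,3,-18,-21,-24,-27,-30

steps = 11; useful = 145; efficiency = 145/176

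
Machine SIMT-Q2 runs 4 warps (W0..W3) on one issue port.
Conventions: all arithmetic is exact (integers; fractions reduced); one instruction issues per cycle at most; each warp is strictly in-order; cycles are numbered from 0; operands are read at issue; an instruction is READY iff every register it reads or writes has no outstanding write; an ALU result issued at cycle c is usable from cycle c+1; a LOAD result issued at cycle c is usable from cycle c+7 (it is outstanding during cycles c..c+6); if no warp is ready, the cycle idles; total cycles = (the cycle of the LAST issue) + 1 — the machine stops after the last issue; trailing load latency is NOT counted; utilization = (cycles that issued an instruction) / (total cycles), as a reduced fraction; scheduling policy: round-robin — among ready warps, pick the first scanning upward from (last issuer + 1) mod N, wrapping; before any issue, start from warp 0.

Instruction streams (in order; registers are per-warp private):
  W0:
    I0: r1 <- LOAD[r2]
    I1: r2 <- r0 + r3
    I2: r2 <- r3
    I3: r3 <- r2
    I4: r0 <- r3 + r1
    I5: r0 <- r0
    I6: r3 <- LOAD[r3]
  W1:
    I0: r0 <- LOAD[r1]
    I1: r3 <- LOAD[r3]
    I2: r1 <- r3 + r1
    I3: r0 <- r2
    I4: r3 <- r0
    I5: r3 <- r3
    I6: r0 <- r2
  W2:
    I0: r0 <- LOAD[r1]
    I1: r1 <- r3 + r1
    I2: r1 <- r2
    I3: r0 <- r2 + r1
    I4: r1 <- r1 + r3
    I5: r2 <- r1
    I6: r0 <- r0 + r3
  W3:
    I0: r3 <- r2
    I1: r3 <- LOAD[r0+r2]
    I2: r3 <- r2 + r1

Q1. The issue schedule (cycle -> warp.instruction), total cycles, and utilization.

cycle 0: W0.I0
cycle 1: W1.I0
cycle 2: W2.I0
cycle 3: W3.I0
cycle 4: W0.I1
cycle 5: W1.I1
cycle 6: W2.I1
cycle 7: W3.I1
cycle 8: W0.I2
cycle 9: W2.I2
cycle 10: W0.I3
cycle 11: W2.I3
cycle 12: W0.I4
cycle 13: W1.I2
cycle 14: W2.I4
cycle 15: W3.I2
cycle 16: W0.I5
cycle 17: W1.I3
cycle 18: W2.I5
cycle 19: W0.I6
cycle 20: W1.I4
cycle 21: W2.I6
cycle 22: W1.I5
cycle 23: W1.I6

Answer: 24 cycles, utilization 1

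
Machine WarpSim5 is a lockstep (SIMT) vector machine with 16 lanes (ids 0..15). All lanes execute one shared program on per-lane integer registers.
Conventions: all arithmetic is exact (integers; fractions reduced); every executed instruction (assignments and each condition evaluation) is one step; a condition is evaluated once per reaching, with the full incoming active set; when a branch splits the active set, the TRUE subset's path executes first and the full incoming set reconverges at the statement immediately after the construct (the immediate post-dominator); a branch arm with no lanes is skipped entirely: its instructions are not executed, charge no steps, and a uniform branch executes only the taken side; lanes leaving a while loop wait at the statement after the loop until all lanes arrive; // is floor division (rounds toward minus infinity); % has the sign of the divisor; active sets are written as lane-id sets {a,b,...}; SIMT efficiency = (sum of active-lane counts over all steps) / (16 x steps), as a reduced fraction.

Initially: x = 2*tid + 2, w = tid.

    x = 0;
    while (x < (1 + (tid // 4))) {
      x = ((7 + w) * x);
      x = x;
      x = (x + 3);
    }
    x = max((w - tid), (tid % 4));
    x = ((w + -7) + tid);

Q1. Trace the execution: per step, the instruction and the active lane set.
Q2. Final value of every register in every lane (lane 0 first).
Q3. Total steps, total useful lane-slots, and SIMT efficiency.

step 0: x <- 0                       {0,1,2,3,4,5,6,7,8,9,10,11,12,13,14,15}
step 1: eval (x < (1 + (tid // 4)))  {0,1,2,3,4,5,6,7,8,9,10,11,12,13,14,15}
step 2: x <- ((7 + w) * x)           {0,1,2,3,4,5,6,7,8,9,10,11,12,13,14,15}
step 3: x <- x                       {0,1,2,3,4,5,6,7,8,9,10,11,12,13,14,15}
step 4: x <- (x + 3)                 {0,1,2,3,4,5,6,7,8,9,10,11,12,13,14,15}
step 5: eval (x < (1 + (tid // 4)))  {0,1,2,3,4,5,6,7,8,9,10,11,12,13,14,15}
step 6: x <- ((7 + w) * x)           {12,13,14,15}
step 7: x <- x                       {12,13,14,15}
step 8: x <- (x + 3)                 {12,13,14,15}
step 9: eval (x < (1 + (tid // 4)))  {12,13,14,15}
step 10: x <- max((w - tid), (tid % 4)) {0,1,2,3,4,5,6,7,8,9,10,11,12,13,14,15}
step 11: x <- ((w + -7) + tid)        {0,1,2,3,4,5,6,7,8,9,10,11,12,13,14,15}

Answer: 12 steps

x: -7,-5,-3,-1,1,3,5,7,9,11,13,15,17,19,21,23
w: 0,1,2,3,4,5,6,7,8,9,10,11,12,13,14,15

steps = 12; useful = 144; efficiency = 144/192 = 3/4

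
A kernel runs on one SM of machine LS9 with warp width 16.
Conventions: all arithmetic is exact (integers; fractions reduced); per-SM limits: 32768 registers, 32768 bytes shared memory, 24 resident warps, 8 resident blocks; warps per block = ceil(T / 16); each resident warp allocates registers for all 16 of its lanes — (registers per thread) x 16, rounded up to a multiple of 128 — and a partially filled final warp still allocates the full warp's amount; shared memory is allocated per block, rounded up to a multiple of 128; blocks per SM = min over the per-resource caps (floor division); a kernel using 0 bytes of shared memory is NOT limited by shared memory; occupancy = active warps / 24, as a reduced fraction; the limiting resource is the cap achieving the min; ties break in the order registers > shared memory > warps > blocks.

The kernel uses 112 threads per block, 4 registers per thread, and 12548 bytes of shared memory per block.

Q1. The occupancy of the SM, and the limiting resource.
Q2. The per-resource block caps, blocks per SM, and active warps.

Answer: occupancy 7/12, limited by shared memory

registers: 36 blocks
shared memory: 2 blocks
warps: 3 blocks
blocks: 8 blocks

Answer: 2 blocks, 14 active warps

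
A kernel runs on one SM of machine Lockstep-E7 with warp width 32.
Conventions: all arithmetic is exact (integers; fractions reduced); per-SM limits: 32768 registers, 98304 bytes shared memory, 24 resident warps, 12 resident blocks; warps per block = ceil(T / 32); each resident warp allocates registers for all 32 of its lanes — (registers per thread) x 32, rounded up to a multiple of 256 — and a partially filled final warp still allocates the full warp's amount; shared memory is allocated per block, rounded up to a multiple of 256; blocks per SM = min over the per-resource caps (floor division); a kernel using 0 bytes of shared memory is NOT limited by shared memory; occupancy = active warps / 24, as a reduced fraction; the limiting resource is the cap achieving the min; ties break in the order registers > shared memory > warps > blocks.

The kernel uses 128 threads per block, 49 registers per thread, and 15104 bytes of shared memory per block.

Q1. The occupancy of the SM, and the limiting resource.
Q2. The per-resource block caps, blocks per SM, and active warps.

Answer: occupancy 2/3, limited by registers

registers: 4 blocks
shared memory: 6 blocks
warps: 6 blocks
blocks: 12 blocks

Answer: 4 blocks, 16 active warps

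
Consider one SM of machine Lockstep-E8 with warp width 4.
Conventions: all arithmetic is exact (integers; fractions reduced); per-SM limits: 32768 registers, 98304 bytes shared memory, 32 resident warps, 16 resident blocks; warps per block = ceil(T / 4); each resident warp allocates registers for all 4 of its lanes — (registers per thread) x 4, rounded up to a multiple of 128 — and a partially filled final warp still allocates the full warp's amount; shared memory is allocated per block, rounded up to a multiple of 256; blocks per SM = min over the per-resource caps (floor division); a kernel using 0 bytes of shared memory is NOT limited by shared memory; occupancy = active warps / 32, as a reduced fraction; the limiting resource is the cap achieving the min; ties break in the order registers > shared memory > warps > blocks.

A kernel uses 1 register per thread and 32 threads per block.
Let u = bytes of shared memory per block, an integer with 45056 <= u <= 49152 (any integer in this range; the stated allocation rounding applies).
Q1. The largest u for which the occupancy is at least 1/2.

Answer: u = 49152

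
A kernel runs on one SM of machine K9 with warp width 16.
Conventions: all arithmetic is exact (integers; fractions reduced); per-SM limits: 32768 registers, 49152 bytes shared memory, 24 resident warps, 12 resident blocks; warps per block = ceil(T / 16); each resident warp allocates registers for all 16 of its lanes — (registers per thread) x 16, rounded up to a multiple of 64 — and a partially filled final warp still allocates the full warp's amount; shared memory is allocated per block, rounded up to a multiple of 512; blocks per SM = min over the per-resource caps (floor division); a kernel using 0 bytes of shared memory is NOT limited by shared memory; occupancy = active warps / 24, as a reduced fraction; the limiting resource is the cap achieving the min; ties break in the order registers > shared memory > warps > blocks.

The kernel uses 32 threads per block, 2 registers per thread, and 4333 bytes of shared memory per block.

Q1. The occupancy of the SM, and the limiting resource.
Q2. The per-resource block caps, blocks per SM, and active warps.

Answer: occupancy 5/6, limited by shared memory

registers: 256 blocks
shared memory: 10 blocks
warps: 12 blocks
blocks: 12 blocks

Answer: 10 blocks, 20 active warps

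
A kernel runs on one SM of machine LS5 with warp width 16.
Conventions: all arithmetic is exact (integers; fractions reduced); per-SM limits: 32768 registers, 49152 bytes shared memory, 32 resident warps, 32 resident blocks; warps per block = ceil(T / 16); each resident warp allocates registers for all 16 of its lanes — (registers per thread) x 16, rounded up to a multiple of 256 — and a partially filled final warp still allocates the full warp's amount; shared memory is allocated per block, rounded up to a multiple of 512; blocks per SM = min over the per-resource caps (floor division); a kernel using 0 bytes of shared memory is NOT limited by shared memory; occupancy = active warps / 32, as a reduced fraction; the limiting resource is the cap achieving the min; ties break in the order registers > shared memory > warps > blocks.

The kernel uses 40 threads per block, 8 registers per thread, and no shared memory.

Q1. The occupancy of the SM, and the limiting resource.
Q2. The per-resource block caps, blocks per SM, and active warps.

Answer: occupancy 15/16, limited by warps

registers: 42 blocks
shared memory: no limit (kernel uses none)
warps: 10 blocks
blocks: 32 blocks

Answer: 10 blocks, 30 active warps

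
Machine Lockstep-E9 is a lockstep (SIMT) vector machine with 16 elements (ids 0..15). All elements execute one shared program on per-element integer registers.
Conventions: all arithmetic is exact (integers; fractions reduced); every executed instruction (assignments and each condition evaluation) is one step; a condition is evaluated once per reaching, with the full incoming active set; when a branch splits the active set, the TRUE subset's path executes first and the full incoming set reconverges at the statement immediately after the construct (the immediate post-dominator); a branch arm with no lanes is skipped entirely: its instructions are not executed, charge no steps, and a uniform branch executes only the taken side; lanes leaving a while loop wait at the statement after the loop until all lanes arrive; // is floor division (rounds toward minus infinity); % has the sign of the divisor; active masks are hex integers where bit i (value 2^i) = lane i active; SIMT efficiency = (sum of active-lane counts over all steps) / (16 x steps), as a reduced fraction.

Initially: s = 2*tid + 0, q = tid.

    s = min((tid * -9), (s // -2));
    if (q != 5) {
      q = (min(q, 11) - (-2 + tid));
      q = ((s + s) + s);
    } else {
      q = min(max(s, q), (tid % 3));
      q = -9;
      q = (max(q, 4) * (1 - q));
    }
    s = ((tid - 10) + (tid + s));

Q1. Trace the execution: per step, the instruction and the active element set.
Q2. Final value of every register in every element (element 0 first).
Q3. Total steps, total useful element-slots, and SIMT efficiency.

step 0: s <- min((tid * -9), (s // -2)) 0xffff
step 1: eval (q != 5)                0xffff
step 2: q <- (min(q, 11) - (-2 + tid)) 0xffdf
step 3: q <- ((s + s) + s)           0xffdf
step 4: q <- min(max(s, q), (tid % 3)) 0x0020
step 5: q <- -9                      0x0020
step 6: q <- (max(q, 4) * (1 - q))   0x0020
step 7: s <- ((tid - 10) + (tid + s)) 0xffff

Answer: 8 steps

s: -10,-17,-24,-31,-38,-45,-52,-59,-66,-73,-80,-87,-94,-101,-108,-115
q: 0,-27,-54,-81,-108,40,-162,-189,-216,-243,-270,-297,-324,-351,-378,-405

steps = 8; useful = 81; efficiency = 81/128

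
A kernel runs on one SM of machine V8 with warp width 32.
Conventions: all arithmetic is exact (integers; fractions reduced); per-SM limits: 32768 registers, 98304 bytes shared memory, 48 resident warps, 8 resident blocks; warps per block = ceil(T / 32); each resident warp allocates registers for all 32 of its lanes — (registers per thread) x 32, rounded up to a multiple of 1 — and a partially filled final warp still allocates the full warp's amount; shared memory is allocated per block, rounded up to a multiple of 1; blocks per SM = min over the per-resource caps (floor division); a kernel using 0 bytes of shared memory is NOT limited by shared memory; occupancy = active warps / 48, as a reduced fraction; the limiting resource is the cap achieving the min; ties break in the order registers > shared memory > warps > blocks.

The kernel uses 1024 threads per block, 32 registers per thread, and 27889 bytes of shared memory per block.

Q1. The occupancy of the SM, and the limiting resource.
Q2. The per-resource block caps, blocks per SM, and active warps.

Answer: occupancy 2/3, limited by registers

registers: 1 block
shared memory: 3 blocks
warps: 1 block
blocks: 8 blocks

Answer: 1 block, 32 active warps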